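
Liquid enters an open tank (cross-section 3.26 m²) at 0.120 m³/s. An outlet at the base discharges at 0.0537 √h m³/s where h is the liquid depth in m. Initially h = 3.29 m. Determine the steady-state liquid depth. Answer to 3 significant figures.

Level balance: A dh/dt = 0.120 − 0.0537 √h. Setting dh/dt = 0:
Q_in = 0.0537 √h_ss ⇒ √h_ss = 0.120/0.0537 = 2.2346.
h_ss = 2.2346² = 4.9936 m. (Since h₀ = 3.29 m < h_ss, the level will rise toward this value.)

4.99 m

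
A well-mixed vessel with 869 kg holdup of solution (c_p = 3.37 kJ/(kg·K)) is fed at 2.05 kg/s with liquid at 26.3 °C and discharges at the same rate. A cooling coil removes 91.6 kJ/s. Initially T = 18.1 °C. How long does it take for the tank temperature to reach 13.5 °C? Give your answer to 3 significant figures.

1020 s

M c_p dT/dt = ṁ c_p (T_in − T) − Q̇.
τ = M/ṁ = 423.90 s; T_ss = T_in − Q̇/(ṁ c_p) = 13.041 °C.
T(t) = T_ss + (T₀ − T_ss) e^(−t/τ). Set T = 13.5:
e^(−t/τ) = (13.5 − 13.041)/(18.1 − 13.041) = 0.090735
t = −423.90 · ln(0.090735) = 1017.3 s.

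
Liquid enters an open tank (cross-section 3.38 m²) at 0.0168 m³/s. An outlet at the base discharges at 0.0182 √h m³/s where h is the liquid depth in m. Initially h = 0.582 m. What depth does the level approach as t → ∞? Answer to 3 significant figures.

Accumulation of liquid (constant cross-section A): A dh/dt = Q_in − 0.0182 √h. At steady state dh/dt = 0:
Q_in = 0.0182 √h_ss ⇒ √h_ss = 0.0168/0.0182 = 0.92308.
h_ss = 0.92308² = 0.85207 m. (Since h₀ = 0.582 m < h_ss, the level will rise toward this value.)

0.852 m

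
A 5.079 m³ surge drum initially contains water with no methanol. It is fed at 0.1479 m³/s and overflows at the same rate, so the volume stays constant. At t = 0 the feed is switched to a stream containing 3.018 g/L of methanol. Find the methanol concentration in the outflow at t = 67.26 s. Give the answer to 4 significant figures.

2.592 g/L

Species balance on the tank: V dC/dt = Q(C_in − C).
Rewrite as dC/dt + C/τ = C_in/τ, τ = V/Q = 34.3408 s.
Integrating: C(t) = C_in + (C₀ − C_in) e^(−t/τ).
C(67.26) = 3.018 + (0 − 3.018)·e^(−67.26/34.3408) = 3.018 + (-3.01800)·0.141055 = 2.59230 g/L.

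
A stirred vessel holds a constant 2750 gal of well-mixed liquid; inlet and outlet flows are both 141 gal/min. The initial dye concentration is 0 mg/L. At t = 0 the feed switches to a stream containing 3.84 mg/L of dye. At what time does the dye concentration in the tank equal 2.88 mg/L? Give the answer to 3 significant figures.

Species balance: V dC/dt = Q(C_in − C) ⇒ τ = V/Q = 19.504 min.
C(t) = C_in + (C₀ − C_in) e^(−t/τ). Set C = 2.88 and solve for t:
e^(−t/τ) = (C − C_in)/(C₀ − C_in) = (2.88 − 3.84)/(0 − 3.84) = 0.25000
t = −τ ln(…) = 19.504 × 1.3863 = 27.038 min.

27.0 min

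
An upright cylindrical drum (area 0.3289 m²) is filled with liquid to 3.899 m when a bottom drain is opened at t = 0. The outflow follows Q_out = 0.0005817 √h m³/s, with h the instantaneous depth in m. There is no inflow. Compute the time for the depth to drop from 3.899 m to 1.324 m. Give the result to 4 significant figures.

With no inflow, A dh/dt = −0.0005817 √h.
Separate and integrate: 2(√h − √h₀) = −(0.0005817/A) t.
t = 2A(√h₀ − √h)/0.0005817 = 2·0.3289·(√3.899 − √1.324)/0.0005817
  = 0.657800 × (1.97459 − 1.15065) / 0.0005817 = 931.727 s.

931.7 s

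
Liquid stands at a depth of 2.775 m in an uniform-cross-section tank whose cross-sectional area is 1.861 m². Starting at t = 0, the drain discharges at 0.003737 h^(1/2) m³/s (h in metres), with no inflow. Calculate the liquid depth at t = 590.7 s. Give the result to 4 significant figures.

1.151 m

Mass balance (ρ constant): A dh/dt = −0.003737 √h.
∫ h^(−1/2) dh = −(0.003737/A) ∫ dt, giving 2√h = 2√h₀ − (0.003737/A) t.
√h = √2.775 − 0.003737·590.7/(2·1.861) = 1.66583 − 0.593081 = 1.07275.
h = 1.07275² = 1.15080 m.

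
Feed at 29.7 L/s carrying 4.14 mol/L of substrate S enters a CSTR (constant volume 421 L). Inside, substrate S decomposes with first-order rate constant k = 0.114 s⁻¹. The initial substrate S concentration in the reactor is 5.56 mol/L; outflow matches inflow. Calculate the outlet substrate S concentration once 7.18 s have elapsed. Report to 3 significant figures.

Species balance: V dC/dt = Q C_in − Q C − k V C.
This is linear with rate a = Q/V + k = 0.18455 s⁻¹.
C_ss = Q C_in/(Q + kV) = 1.5826 mol/L; C(t) = C_ss + (C₀ − C_ss) e^(−a t).
C(7.18) = 1.5826 + (3.9774)·e^(−0.18455·7.18) = 1.5826 + (3.9774)·0.26579 = 2.6398 mol/L.

2.64 mol/L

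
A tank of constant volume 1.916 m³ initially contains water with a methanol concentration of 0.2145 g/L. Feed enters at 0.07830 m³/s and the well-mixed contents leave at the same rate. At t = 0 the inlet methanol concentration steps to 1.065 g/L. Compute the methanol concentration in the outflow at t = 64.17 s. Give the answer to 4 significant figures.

1.003 g/L

Unsteady species balance (constant V, well mixed): V dC/dt = Q(C_in − C).
Time constant τ = V/Q = 1.916/0.07830 = 24.4700 s.
C approaches C_in exponentially: C(t) = C_in + (C₀ − C_in) e^(−t/τ).
C(64.17) = 1.065 + (0.2145 − 1.065)·e^(−64.17/24.4700) = 1.065 + (-0.850500)·0.0726286 = 1.00323 g/L.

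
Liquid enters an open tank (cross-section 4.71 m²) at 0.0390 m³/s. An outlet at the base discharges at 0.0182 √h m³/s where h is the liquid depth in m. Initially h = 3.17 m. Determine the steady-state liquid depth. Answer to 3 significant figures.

Accumulation of liquid (constant cross-section A): A dh/dt = Q_in − 0.0182 √h. At steady state dh/dt = 0:
Q_in = 0.0182 √h_ss ⇒ √h_ss = 0.0390/0.0182 = 2.1429.
h_ss = 2.1429² = 4.5918 m. (Since h₀ = 3.17 m < h_ss, the level will rise toward this value.)

4.59 m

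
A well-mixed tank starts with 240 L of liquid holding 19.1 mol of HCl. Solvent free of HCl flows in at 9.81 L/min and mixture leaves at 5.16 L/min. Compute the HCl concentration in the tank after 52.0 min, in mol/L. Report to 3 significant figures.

Let m(t) be the amount of HCl. Volume: V(t) = V₀ + (Q_in − Q_out) t = 240 + 4.6500 t; V(52.0) = 481.80 L.
Species balance (pure solvent in): dm/dt = −Q_out · m/V(t).
Separate: dm/m = −Q_out dt/V(t) ⇒ ln(m/m₀) = −(Q_out/(Q_in−Q_out)) ln(V/V₀).
m = m₀ (V₀/V)^(Q_out/(Q_in−Q_out)) = 19.1 × (240/481.80)^(1.1097) = 8.8142 mol.
C = m/V = 8.8142/481.80 = 0.018294 mol/L.

0.0183 mol/L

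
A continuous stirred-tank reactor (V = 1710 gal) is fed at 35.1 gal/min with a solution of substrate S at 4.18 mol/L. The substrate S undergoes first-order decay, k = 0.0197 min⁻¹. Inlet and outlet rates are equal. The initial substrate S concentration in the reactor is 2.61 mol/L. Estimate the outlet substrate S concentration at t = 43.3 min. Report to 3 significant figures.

2.22 mol/L

Species balance: V dC/dt = Q C_in − Q C − k V C.
dC/dt = (Q/V) C_in − (Q/V + k) C; effective rate a = Q/V + k = 0.020526 + 0.0197 = 0.040226 min⁻¹.
C_ss = Q C_in/(Q + kV) = 2.1329 mol/L; C(t) = C_ss + (C₀ − C_ss) e^(−a t).
C(43.3) = 2.1329 + (0.47707)·e^(−0.040226·43.3) = 2.1329 + (0.47707)·0.17520 = 2.2165 mol/L.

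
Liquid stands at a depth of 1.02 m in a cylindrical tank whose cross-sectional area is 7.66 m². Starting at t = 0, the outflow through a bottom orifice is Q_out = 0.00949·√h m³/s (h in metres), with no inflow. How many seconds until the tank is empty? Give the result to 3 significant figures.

1630 s

A dh/dt = −Q_out = −0.00949 √h.
∫ h^(−1/2) dh = −(0.00949/A) ∫ dt, giving 2√h = 2√h₀ − (0.00949/A) t.
Set h = 0: 2√h₀ = (0.00949/A) t_empty ⇒ t_empty = 2A√h₀/0.00949.
t_empty = 2·7.66·√1.02/0.00949 = 15.320·1.0100/0.00949 = 1630.4 s.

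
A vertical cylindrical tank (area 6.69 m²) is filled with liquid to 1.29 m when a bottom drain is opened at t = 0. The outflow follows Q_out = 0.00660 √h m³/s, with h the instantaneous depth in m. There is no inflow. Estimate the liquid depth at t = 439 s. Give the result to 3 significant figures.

0.845 m

With no inflow, A dh/dt = −0.00660 √h.
∫ h^(−1/2) dh = −(0.00660/A) ∫ dt, giving 2√h = 2√h₀ − (0.00660/A) t.
√h = √1.29 − 0.00660·439/(2·6.69) = 1.1358 − 0.21655 = 0.91923.
h = 0.91923² = 0.84499 m.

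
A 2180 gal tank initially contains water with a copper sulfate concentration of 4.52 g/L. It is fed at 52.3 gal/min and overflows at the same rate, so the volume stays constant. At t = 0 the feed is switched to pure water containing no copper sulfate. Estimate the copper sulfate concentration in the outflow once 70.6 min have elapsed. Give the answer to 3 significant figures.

0.831 g/L

Mass balance on the solute (V constant): V dC/dt = Q(C_in − C).
Time constant τ = V/Q = 2180/52.3 = 41.683 min.
This is linear first-order; C(t) = C_in + (C₀ − C_in) e^(−t/τ).
C(70.6) = 0 + (4.52 − 0)·e^(−70.6/41.683) = 0 + (4.5200)·0.18383 = 0.83090 g/L.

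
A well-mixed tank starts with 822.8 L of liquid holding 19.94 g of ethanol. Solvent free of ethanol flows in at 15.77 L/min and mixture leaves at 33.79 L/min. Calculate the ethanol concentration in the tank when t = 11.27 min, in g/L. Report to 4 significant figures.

Total volume: dV/dt = Q_in − Q_out = -18.0200 L/min, so V(t) = 822.8 − 18.0200 t and V(11.27) = 619.715 L.
Solute balance: dm/dt = 0 − Q_out C = −Q_out m/V(t).
dm/m = −Q_out dt/(V₀ − 18.0200 t); integrating gives ln(m/m₀) = −(Q_out/(Q_in−Q_out)) ln(V/V₀).
m = m₀ (V₀/V)^(Q_out/(Q_in−Q_out)) = 19.94 × (822.8/619.715)^(-1.87514) = 11.7190 g.
C = m/V = 11.7190/619.715 = 0.0189103 g/L.

0.01891 g/L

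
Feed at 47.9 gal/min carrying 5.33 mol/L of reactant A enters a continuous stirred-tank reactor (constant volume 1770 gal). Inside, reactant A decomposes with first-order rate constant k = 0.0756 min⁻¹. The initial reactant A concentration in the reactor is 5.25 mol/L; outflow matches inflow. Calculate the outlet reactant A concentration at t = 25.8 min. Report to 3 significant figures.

1.68 mol/L

Accumulation = in − out − consumed: V dC/dt = Q C_in − Q C − k V C.
This is linear with rate a = Q/V + k = 0.10266 min⁻¹.
C_ss = Q C_in/(Q + kV) = 1.4050 mol/L; C(t) = C_ss + (C₀ − C_ss) e^(−a t).
C(25.8) = 1.4050 + (3.8450)·e^(−0.10266·25.8) = 1.4050 + (3.8450)·0.070744 = 1.6770 mol/L.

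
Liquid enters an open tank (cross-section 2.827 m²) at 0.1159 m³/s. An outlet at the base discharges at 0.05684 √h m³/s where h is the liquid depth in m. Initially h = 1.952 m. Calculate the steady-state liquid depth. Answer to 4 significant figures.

4.158 m

A dh/dt = Q_in − 0.05684 √h. Steady state requires inflow = outflow:
Q_in = 0.05684 √h_ss ⇒ √h_ss = 0.1159/0.05684 = 2.03906.
h_ss = 2.03906² = 4.15775 m. (Since h₀ = 1.952 m < h_ss, the level will rise toward this value.)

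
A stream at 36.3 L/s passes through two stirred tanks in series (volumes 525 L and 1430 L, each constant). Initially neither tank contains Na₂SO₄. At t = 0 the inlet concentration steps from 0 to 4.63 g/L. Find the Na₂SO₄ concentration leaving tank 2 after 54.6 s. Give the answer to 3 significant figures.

Each tank obeys Vᵢ dCᵢ/dt = Q(Cᵢ₋₁ − Cᵢ), so τᵢ = Vᵢ/Q.
τ₁ = 525/36.3 = 14.463 s; τ₂ = 1430/36.3 = 39.394 s.
Tank 1: C₁ = C_in(1 − e^(−t/τ₁)). Tank 2 (τ₁ ≠ τ₂): C₂ = C_in[1 − (τ₁ e^(−t/τ₁) − τ₂ e^(−t/τ₂))/(τ₁ − τ₂)].
At t = 54.6: e^(−t/τ₁) = 0.022933, e^(−t/τ₂) = 0.25007.
C₂ = 4.63·[1 − (14.463·0.022933 − 39.394·0.25007)/(-24.931)] = 4.63·0.61816 = 2.8621 g/L.

2.86 g/L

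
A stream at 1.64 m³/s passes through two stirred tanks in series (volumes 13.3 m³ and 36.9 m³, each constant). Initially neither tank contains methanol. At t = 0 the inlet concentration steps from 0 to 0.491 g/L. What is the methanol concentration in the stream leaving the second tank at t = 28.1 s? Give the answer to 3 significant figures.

0.279 g/L

Each tank obeys Vᵢ dCᵢ/dt = Q(Cᵢ₋₁ − Cᵢ), so τᵢ = Vᵢ/Q.
τ₁ = 13.3/1.64 = 8.1098 s; τ₂ = 36.9/1.64 = 22.500 s.
Tank 1: C₁ = C_in(1 − e^(−t/τ₁)). Tank 2 (τ₁ ≠ τ₂): C₂ = C_in[1 − (τ₁ e^(−t/τ₁) − τ₂ e^(−t/τ₂))/(τ₁ − τ₂)].
At t = 28.1: e^(−t/τ₁) = 0.031274, e^(−t/τ₂) = 0.28682.
C₂ = 0.491·[1 − (8.1098·0.031274 − 22.500·0.28682)/(-14.390)] = 0.491·0.56916 = 0.27946 g/L.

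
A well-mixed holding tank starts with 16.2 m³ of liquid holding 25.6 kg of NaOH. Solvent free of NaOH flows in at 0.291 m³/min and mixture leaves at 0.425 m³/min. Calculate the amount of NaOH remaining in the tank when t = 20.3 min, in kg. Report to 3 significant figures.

Let m(t) be the amount of NaOH. Volume: V(t) = V₀ + (Q_in − Q_out) t = 16.2 − 0.13400 t; V(20.3) = 13.480 m³.
Solute balance: dm/dt = 0 − Q_out C = −Q_out m/V(t).
dm/m = −Q_out dt/(V₀ − 0.13400 t); integrating gives ln(m/m₀) = −(Q_out/(Q_in−Q_out)) ln(V/V₀).
m = m₀ (V₀/V)^(Q_out/(Q_in−Q_out)) = 25.6 × (16.2/13.480)^(-3.1716) = 14.290 kg.

14.3 kg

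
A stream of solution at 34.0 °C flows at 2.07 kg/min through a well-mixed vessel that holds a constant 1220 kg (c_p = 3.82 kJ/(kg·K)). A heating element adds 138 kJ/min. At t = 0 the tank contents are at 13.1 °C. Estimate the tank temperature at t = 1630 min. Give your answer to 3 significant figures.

49.0 °C

First-law balance (no shaft work): M c_p dT/dt = ṁ c_p (T_in − T) + 138.
τ = M/ṁ = 589.37 min; T_ss = T_in + Q̇/(ṁ c_p) = 34.0 + 138/(2.07·3.82) = 51.452 °C.
Solution: T(t) = T_ss + (T₀ − T_ss) e^(−t/τ).
T(1630) = 51.452 + (-38.352)·e^(−1630/589.37) = 51.452 + (-38.352)·0.062935 = 49.038 °C.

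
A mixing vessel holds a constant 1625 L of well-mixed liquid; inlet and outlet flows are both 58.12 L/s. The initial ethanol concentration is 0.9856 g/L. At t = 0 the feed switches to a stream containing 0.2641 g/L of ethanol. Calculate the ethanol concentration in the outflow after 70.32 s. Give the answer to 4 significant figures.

Mass balance on the solute (V constant): V dC/dt = Q(C_in − C).
Time constant τ = V/Q = 1625/58.12 = 27.9594 s.
C approaches C_in exponentially: C(t) = C_in + (C₀ − C_in) e^(−t/τ).
C(70.32) = 0.2641 + (0.9856 − 0.2641)·e^(−70.32/27.9594) = 0.2641 + (0.721500)·0.0808568 = 0.322438 g/L.

0.3224 g/L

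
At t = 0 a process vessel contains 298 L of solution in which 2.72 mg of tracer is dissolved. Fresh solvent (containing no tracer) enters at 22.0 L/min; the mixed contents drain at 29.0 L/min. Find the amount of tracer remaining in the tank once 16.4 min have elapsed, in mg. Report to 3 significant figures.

0.362 mg

Total volume: dV/dt = Q_in − Q_out = -7.0000 L/min, so V(t) = 298 − 7.0000 t and V(16.4) = 183.20 L.
Species balance (pure solvent in): dm/dt = −Q_out · m/V(t).
dm/m = −Q_out dt/(V₀ − 7.0000 t); integrating gives ln(m/m₀) = −(Q_out/(Q_in−Q_out)) ln(V/V₀).
m = m₀ (V₀/V)^(Q_out/(Q_in−Q_out)) = 2.72 × (298/183.20)^(-4.1429) = 0.36243 mg.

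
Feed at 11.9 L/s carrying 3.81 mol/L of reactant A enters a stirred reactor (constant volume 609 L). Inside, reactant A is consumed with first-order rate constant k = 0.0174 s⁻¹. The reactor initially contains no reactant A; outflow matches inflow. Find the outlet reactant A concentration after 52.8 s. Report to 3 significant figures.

1.73 mol/L

Species balance: V dC/dt = Q C_in − Q C − k V C.
This is linear with rate a = Q/V + k = 0.036940 s⁻¹.
C_ss = Q C_in/(Q + kV) = 2.0154 mol/L; C(t) = C_ss + (C₀ − C_ss) e^(−a t).
C(52.8) = 2.0154 + (-2.0154)·e^(−0.036940·52.8) = 2.0154 + (-2.0154)·0.14221 = 1.7288 mol/L.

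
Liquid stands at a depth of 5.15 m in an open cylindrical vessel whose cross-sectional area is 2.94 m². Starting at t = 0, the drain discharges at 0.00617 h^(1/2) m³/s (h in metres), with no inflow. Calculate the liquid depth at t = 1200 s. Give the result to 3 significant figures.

A dh/dt = −Q_out = −0.00617 √h.
Separate and integrate: 2(√h − √h₀) = −(0.00617/A) t.
√h = √5.15 − 0.00617·1200/(2·2.94) = 2.2694 − 1.2592 = 1.0102.
h = 1.0102² = 1.0205 m.

1.02 m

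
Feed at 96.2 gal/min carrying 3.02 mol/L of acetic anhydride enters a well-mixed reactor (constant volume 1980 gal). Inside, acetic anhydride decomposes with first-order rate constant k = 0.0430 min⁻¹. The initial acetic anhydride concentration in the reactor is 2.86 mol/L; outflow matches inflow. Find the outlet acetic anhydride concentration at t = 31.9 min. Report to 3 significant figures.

1.67 mol/L

Accumulation = in − out − consumed: V dC/dt = Q C_in − Q C − k V C.
This is linear with rate a = Q/V + k = 0.091586 min⁻¹.
C_ss = Q C_in/(Q + kV) = 1.6021 mol/L; C(t) = C_ss + (C₀ − C_ss) e^(−a t).
C(31.9) = 1.6021 + (1.2579)·e^(−0.091586·31.9) = 1.6021 + (1.2579)·0.053848 = 1.6698 mol/L.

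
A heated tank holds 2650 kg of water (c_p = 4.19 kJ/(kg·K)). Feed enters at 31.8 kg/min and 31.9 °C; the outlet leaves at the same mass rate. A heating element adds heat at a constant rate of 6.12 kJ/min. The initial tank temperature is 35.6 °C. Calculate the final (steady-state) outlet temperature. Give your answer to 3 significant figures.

M c_p dT/dt = ṁ c_p (T_in − T) + Q̇.
At steady state dT/dt = 0 ⇒ T_ss = T_in + Q̇/(ṁ c_p) = 31.9 + 6.12/(31.8·4.19) = 31.946 °C.

31.9 °C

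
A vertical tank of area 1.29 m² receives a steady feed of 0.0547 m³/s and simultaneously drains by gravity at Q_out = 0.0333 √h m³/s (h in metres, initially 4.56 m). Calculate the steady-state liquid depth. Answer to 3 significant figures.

2.70 m

Level balance: A dh/dt = 0.0547 − 0.0333 √h. Setting dh/dt = 0:
Q_in = 0.0333 √h_ss ⇒ √h_ss = 0.0547/0.0333 = 1.6426.
h_ss = 1.6426² = 2.6983 m. (Since h₀ = 4.56 m > h_ss, the level will fall toward this value.)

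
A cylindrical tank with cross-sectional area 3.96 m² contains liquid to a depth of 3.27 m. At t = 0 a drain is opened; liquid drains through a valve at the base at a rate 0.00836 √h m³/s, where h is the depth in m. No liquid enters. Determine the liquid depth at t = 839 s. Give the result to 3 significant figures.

A dh/dt = −Q_out = −0.00836 √h.
∫ h^(−1/2) dh = −(0.00836/A) ∫ dt, giving 2√h = 2√h₀ − (0.00836/A) t.
√h = √3.27 − 0.00836·839/(2·3.96) = 1.8083 − 0.88561 = 0.92270.
h = 0.92270² = 0.85138 m.

0.851 m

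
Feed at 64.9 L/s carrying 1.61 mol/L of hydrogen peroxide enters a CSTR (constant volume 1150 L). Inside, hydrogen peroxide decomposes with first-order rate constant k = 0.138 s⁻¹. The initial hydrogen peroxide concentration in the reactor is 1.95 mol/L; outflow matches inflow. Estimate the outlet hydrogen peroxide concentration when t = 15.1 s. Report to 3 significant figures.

Accumulation = in − out − consumed: V dC/dt = Q C_in − Q C − k V C.
dC/dt = (Q/V) C_in − (Q/V + k) C; effective rate a = Q/V + k = 0.056435 + 0.138 = 0.19443 s⁻¹.
C_ss = Q C_in/(Q + kV) = 0.46730 mol/L; C(t) = C_ss + (C₀ − C_ss) e^(−a t).
C(15.1) = 0.46730 + (1.4827)·e^(−0.19443·15.1) = 0.46730 + (1.4827)·0.053079 = 0.54600 mol/L.

0.546 mol/L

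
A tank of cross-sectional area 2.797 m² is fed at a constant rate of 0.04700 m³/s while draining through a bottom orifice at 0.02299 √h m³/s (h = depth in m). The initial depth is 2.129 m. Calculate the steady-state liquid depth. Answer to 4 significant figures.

Unsteady balance on liquid volume: A dh/dt = Q_in − 0.02299 √h. At steady state dh/dt = 0:
Q_in = 0.02299 √h_ss ⇒ √h_ss = 0.04700/0.02299 = 2.04437.
h_ss = 2.04437² = 4.17944 m. (Since h₀ = 2.129 m < h_ss, the level will rise toward this value.)

4.179 m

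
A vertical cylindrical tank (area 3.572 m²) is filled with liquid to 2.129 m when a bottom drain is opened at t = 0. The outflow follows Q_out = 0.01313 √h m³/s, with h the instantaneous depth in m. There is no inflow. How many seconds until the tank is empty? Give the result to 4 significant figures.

793.9 s

Unsteady balance on liquid volume: A dh/dt = −0.01313 √h.
∫ h^(−1/2) dh = −(0.01313/A) ∫ dt, giving 2√h = 2√h₀ − (0.01313/A) t.
Tank is empty when √h = 0: t_empty = 2A√h₀/0.01313.
t_empty = 2·3.572·√2.129/0.01313 = 7.14400·1.45911/0.01313 = 793.898 s.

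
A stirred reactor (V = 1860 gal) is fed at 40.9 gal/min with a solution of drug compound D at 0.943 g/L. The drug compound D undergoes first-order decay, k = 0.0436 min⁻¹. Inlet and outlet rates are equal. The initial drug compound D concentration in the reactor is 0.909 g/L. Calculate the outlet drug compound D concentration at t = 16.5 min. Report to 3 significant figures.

Accumulation = in − out − consumed: V dC/dt = Q C_in − Q C − k V C.
dC/dt = (Q/V) C_in − (Q/V + k) C; effective rate a = Q/V + k = 0.021989 + 0.0436 = 0.065589 min⁻¹.
C_ss = Q C_in/(Q + kV) = 0.31615 g/L; C(t) = C_ss + (C₀ − C_ss) e^(−a t).
C(16.5) = 0.31615 + (0.59285)·e^(−0.065589·16.5) = 0.31615 + (0.59285)·0.33884 = 0.51703 g/L.

0.517 g/L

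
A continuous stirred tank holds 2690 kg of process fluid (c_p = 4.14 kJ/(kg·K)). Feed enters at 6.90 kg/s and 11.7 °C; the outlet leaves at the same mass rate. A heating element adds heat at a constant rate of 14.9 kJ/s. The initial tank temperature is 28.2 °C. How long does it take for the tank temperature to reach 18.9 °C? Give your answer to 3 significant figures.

M c_p dT/dt = ṁ c_p (T_in − T) + Q̇.
τ = M/ṁ = 389.86 s; T_ss = T_in + Q̇/(ṁ c_p) = 12.222 °C.
T(t) = T_ss + (T₀ − T_ss) e^(−t/τ). Set T = 18.9:
e^(−t/τ) = (18.9 − 12.222)/(28.2 − 12.222) = 0.41796
t = −389.86 · ln(0.41796) = 340.09 s.

340 s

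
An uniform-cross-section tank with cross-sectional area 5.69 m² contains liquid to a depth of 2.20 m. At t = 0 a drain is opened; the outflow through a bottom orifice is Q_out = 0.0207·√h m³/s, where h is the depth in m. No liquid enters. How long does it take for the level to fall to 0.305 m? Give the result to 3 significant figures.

512 s

Volume balance on the tank: A dh/dt = −0.0207 √h.
Separate and integrate: 2(√h − √h₀) = −(0.0207/A) t.
t = 2A(√h₀ − √h)/0.0207 = 2·5.69·(√2.20 − √0.305)/0.0207
  = 11.380 × (1.4832 − 0.55227) / 0.0207 = 511.81 s.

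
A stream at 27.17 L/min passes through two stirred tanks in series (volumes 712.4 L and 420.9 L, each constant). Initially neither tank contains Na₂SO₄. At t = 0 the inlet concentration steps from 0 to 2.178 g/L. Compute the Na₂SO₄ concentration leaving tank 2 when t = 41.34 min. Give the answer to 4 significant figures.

Time constants: τᵢ = Vᵢ/Q for each well-mixed tank.
τ₁ = 712.4/27.17 = 26.2201 min; τ₂ = 420.9/27.17 = 15.4914 min.
Tank 1: C₁ = C_in(1 − e^(−t/τ₁)). Tank 2 (τ₁ ≠ τ₂): C₂ = C_in[1 − (τ₁ e^(−t/τ₁) − τ₂ e^(−t/τ₂))/(τ₁ − τ₂)].
At t = 41.34: e^(−t/τ₁) = 0.206666, e^(−t/τ₂) = 0.0693502.
C₂ = 2.178·[1 − (26.2201·0.206666 − 15.4914·0.0693502)/(10.7287)] = 2.178·0.595063 = 1.29605 g/L.

1.296 g/L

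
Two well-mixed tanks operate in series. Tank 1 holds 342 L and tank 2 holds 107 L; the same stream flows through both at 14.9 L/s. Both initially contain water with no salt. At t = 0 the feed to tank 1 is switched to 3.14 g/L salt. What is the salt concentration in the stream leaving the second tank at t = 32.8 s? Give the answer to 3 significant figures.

Species balance on tank i: dCᵢ/dt = (Cᵢ₋₁ − Cᵢ)/τᵢ with τᵢ = Vᵢ/Q.
τ₁ = 342/14.9 = 22.953 s; τ₂ = 107/14.9 = 7.1812 s.
Tank 1: C₁ = C_in(1 − e^(−t/τ₁)). Tank 2 (τ₁ ≠ τ₂): C₂ = C_in[1 − (τ₁ e^(−t/τ₁) − τ₂ e^(−t/τ₂))/(τ₁ − τ₂)].
At t = 32.8: e^(−t/τ₁) = 0.23955, e^(−t/τ₂) = 0.010384.
C₂ = 3.14·[1 − (22.953·0.23955 − 7.1812·0.010384)/(15.772)] = 3.14·0.65611 = 2.0602 g/L.

2.06 g/L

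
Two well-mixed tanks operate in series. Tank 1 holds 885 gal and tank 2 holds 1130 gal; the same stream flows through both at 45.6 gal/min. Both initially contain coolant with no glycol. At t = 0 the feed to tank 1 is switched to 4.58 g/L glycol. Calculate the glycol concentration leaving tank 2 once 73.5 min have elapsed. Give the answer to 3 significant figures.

3.87 g/L

Time constants: τᵢ = Vᵢ/Q for each well-mixed tank.
τ₁ = 885/45.6 = 19.408 min; τ₂ = 1130/45.6 = 24.781 min.
Solving the cascade with C₁(0)=C₂(0)=0 gives C₂(t) = C_in[1 − (τ₁ e^(−t/τ₁) − τ₂ e^(−t/τ₂))/(τ₁ − τ₂)].
At t = 73.5: e^(−t/τ₁) = 0.022661, e^(−t/τ₂) = 0.051508.
C₂ = 4.58·[1 − (19.408·0.022661 − 24.781·0.051508)/(-5.3728)] = 4.58·0.84429 = 3.8668 g/L.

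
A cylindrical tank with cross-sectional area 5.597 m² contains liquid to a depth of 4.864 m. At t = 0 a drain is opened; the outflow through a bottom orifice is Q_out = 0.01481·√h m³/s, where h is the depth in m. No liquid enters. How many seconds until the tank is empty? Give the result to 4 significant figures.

1667 s

With no inflow, A dh/dt = −0.01481 √h.
This is separable: 2 d(√h)/dt = −0.01481/A, so √h = √h₀ − (0.01481/(2A)) t.
Set h = 0: 2√h₀ = (0.01481/A) t_empty ⇒ t_empty = 2A√h₀/0.01481.
t_empty = 2·5.597·√4.864/0.01481 = 11.1940·2.20545/0.01481 = 1666.97 s.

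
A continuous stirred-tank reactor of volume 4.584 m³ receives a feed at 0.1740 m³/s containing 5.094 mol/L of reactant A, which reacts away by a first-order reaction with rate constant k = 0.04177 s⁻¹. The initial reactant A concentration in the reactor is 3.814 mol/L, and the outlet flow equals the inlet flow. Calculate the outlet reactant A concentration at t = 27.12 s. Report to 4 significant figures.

Accumulation = in − out − consumed: V dC/dt = Q C_in − Q C − k V C.
dC/dt = (Q/V) C_in − (Q/V + k) C; effective rate a = Q/V + k = 0.0379581 + 0.04177 = 0.0797281 s⁻¹.
C_ss = Q C_in/(Q + kV) = 2.42523 mol/L; C(t) = C_ss + (C₀ − C_ss) e^(−a t).
C(27.12) = 2.42523 + (1.38877)·e^(−0.0797281·27.12) = 2.42523 + (1.38877)·0.115069 = 2.58503 mol/L.

2.585 mol/L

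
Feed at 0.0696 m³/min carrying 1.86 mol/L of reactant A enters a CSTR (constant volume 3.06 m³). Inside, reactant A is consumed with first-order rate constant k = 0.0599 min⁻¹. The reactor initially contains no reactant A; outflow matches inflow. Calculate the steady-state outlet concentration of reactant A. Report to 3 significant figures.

Accumulation = in − out − consumed: V dC/dt = Q C_in − Q C − k V C.
Steady state (dC/dt = 0): C_ss = Q C_in/(Q + kV) = C_in/(1 + kV/Q).
C_ss = 0.0696·1.86/(0.0696 + 0.0599·3.06) = 0.12946/0.25289 = 0.51190 mol/L.

0.512 mol/L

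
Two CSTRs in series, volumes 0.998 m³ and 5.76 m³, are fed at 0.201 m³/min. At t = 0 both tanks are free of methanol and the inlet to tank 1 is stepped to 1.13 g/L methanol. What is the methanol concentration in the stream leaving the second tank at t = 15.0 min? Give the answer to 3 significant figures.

Species balance on tank i: dCᵢ/dt = (Cᵢ₋₁ − Cᵢ)/τᵢ with τᵢ = Vᵢ/Q.
τ₁ = 0.998/0.201 = 4.9652 min; τ₂ = 5.76/0.201 = 28.657 min.
Tank 1: C₁ = C_in(1 − e^(−t/τ₁)). Tank 2 (τ₁ ≠ τ₂): C₂ = C_in[1 − (τ₁ e^(−t/τ₁) − τ₂ e^(−t/τ₂))/(τ₁ − τ₂)].
At t = 15.0: e^(−t/τ₁) = 0.048750, e^(−t/τ₂) = 0.59248.
C₂ = 1.13·[1 − (4.9652·0.048750 − 28.657·0.59248)/(-23.692)] = 1.13·0.29357 = 0.33173 g/L.

0.332 g/L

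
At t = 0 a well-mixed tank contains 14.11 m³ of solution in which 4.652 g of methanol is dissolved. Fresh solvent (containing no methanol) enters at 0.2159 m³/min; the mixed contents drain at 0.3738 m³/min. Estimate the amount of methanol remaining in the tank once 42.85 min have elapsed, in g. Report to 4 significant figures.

Let m(t) be the amount of methanol. Volume: V(t) = V₀ + (Q_in − Q_out) t = 14.11 − 0.157900 t; V(42.85) = 7.34398 m³.
Solute balance: dm/dt = 0 − Q_out C = −Q_out m/V(t).
dm/m = −Q_out dt/(V₀ − 0.157900 t); integrating gives ln(m/m₀) = −(Q_out/(Q_in−Q_out)) ln(V/V₀).
m = m₀ (V₀/V)^(Q_out/(Q_in−Q_out)) = 4.652 × (14.11/7.34398)^(-2.36732) = 0.991468 g.

0.9915 g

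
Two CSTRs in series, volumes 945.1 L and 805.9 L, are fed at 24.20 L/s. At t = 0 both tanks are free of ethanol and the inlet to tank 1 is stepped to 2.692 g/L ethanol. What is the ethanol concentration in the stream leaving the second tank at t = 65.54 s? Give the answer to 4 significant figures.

Each tank obeys Vᵢ dCᵢ/dt = Q(Cᵢ₋₁ − Cᵢ), so τᵢ = Vᵢ/Q.
τ₁ = 945.1/24.20 = 39.0537 s; τ₂ = 805.9/24.20 = 33.3017 s.
Solving the cascade with C₁(0)=C₂(0)=0 gives C₂(t) = C_in[1 − (τ₁ e^(−t/τ₁) − τ₂ e^(−t/τ₂))/(τ₁ − τ₂)].
At t = 65.54: e^(−t/τ₁) = 0.186710, e^(−t/τ₂) = 0.139726.
C₂ = 2.692·[1 − (39.0537·0.186710 − 33.3017·0.139726)/(5.75207)] = 2.692·0.541280 = 1.45713 g/L.

1.457 g/L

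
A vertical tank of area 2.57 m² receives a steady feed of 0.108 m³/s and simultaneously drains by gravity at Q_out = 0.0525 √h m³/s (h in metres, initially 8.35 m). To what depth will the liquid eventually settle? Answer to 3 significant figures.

Level balance: A dh/dt = 0.108 − 0.0525 √h. Setting dh/dt = 0:
Q_in = 0.0525 √h_ss ⇒ √h_ss = 0.108/0.0525 = 2.0571.
h_ss = 2.0571² = 4.2318 m. (Since h₀ = 8.35 m > h_ss, the level will fall toward this value.)

4.23 m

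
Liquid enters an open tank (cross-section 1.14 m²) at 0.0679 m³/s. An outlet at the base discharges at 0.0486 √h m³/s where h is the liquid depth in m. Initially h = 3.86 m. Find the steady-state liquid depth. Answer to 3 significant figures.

Level balance: A dh/dt = 0.0679 − 0.0486 √h. Setting dh/dt = 0:
Q_in = 0.0486 √h_ss ⇒ √h_ss = 0.0679/0.0486 = 1.3971.
h_ss = 1.3971² = 1.9519 m. (Since h₀ = 3.86 m > h_ss, the level will fall toward this value.)

1.95 m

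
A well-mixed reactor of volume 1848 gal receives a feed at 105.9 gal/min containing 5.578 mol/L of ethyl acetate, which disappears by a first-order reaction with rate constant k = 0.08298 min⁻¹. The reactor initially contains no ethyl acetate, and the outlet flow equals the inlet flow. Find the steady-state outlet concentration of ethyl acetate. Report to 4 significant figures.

2.279 mol/L

Accumulation = in − out − consumed: V dC/dt = Q C_in − Q C − k V C.
At steady state: 0 = Q C_in − (Q + kV) C_ss, so C_ss = Q C_in/(Q + kV).
C_ss = 105.9·5.578/(105.9 + 0.08298·1848) = 590.710/259.247 = 2.27856 mol/L.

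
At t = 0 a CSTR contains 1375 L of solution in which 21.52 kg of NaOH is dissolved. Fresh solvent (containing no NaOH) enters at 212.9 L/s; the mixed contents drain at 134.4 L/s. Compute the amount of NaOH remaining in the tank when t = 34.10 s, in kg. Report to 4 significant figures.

Let m(t) be the amount of NaOH. Volume: V(t) = V₀ + (Q_in − Q_out) t = 1375 + 78.5000 t; V(34.10) = 4051.85 L.
Species balance (pure solvent in): dm/dt = −Q_out · m/V(t).
dm/m = −Q_out dt/(V₀ + 78.5000 t); integrating gives ln(m/m₀) = −(Q_out/(Q_in−Q_out)) ln(V/V₀).
m = m₀ (V₀/V)^(Q_out/(Q_in−Q_out)) = 21.52 × (1375/4051.85)^(1.71210) = 3.38272 kg.

3.383 kg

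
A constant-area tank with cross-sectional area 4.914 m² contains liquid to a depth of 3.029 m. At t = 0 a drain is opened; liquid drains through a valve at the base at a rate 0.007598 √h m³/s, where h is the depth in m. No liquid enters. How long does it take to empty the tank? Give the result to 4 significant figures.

2251 s

With no inflow, A dh/dt = −0.007598 √h.
Separate and integrate: 2(√h − √h₀) = −(0.007598/A) t.
Set h = 0: 2√h₀ = (0.007598/A) t_empty ⇒ t_empty = 2A√h₀/0.007598.
t_empty = 2·4.914·√3.029/0.007598 = 9.82800·1.74040/0.007598 = 2251.21 s.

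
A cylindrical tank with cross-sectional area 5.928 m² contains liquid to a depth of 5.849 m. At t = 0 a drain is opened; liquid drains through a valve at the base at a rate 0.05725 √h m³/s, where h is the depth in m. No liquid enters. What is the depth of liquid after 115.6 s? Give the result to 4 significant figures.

With no inflow, A dh/dt = −0.05725 √h.
This is separable: 2 d(√h)/dt = −0.05725/A, so √h = √h₀ − (0.05725/(2A)) t.
√h = √5.849 − 0.05725·115.6/(2·5.928) = 2.41847 − 0.558207 = 1.86026.
h = 1.86026² = 3.46058 m.

3.461 m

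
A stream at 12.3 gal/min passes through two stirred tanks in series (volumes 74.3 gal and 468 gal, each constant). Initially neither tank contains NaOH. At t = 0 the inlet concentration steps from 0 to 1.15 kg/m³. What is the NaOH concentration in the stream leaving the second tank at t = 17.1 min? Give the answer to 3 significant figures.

0.291 kg/m³

Time constants: τᵢ = Vᵢ/Q for each well-mixed tank.
τ₁ = 74.3/12.3 = 6.0407 min; τ₂ = 468/12.3 = 38.049 min.
Tank 1: C₁ = C_in(1 − e^(−t/τ₁)). Tank 2 (τ₁ ≠ τ₂): C₂ = C_in[1 − (τ₁ e^(−t/τ₁) − τ₂ e^(−t/τ₂))/(τ₁ − τ₂)].
At t = 17.1: e^(−t/τ₁) = 0.058964, e^(−t/τ₂) = 0.63800.
C₂ = 1.15·[1 − (6.0407·0.058964 − 38.049·0.63800)/(-32.008)] = 1.15·0.25273 = 0.29064 kg/m³.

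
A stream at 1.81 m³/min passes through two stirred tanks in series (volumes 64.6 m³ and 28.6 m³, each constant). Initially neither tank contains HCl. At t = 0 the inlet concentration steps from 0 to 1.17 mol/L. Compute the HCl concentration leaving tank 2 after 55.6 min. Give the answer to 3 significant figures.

Time constants: τᵢ = Vᵢ/Q for each well-mixed tank.
τ₁ = 64.6/1.81 = 35.691 min; τ₂ = 28.6/1.81 = 15.801 min.
Tank 1: C₁ = C_in(1 − e^(−t/τ₁)). Tank 2 (τ₁ ≠ τ₂): C₂ = C_in[1 − (τ₁ e^(−t/τ₁) − τ₂ e^(−t/τ₂))/(τ₁ − τ₂)].
At t = 55.6: e^(−t/τ₁) = 0.21059, e^(−t/τ₂) = 0.029637.
C₂ = 1.17·[1 − (35.691·0.21059 − 15.801·0.029637)/(19.890)] = 1.17·0.64565 = 0.75541 mol/L.

0.755 mol/L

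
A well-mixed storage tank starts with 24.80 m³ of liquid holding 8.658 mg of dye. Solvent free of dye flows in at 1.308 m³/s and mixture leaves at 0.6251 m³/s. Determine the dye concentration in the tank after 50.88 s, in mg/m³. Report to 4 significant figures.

Let m(t) be the amount of dye. Volume: V(t) = V₀ + (Q_in − Q_out) t = 24.80 + 0.682900 t; V(50.88) = 59.5460 m³.
Species balance (pure solvent in): dm/dt = −Q_out · m/V(t).
Separate: dm/m = −Q_out dt/V(t) ⇒ ln(m/m₀) = −(Q_out/(Q_in−Q_out)) ln(V/V₀).
m = m₀ (V₀/V)^(Q_out/(Q_in−Q_out)) = 8.658 × (24.80/59.5460)^(0.915361) = 3.88341 mg.
C = m/V = 3.88341/59.5460 = 0.0652171 mg/m³.

0.06522 mg/m³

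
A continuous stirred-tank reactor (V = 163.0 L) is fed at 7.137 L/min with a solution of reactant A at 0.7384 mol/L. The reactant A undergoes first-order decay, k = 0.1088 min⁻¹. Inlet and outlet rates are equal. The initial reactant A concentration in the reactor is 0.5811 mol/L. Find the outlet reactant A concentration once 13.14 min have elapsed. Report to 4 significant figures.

0.2616 mol/L

Species balance: V dC/dt = Q C_in − Q C − k V C.
This is linear with rate a = Q/V + k = 0.152585 min⁻¹.
C_ss = Q C_in/(Q + kV) = 0.211888 mol/L; C(t) = C_ss + (C₀ − C_ss) e^(−a t).
C(13.14) = 0.211888 + (0.369212)·e^(−0.152585·13.14) = 0.211888 + (0.369212)·0.134664 = 0.261608 mol/L.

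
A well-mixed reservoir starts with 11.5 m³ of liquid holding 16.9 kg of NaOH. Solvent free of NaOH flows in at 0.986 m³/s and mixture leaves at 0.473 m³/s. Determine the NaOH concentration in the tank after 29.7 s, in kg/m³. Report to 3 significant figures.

0.290 kg/m³

Total volume: dV/dt = Q_in − Q_out = 0.51300 m³/s, so V(t) = 11.5 + 0.51300 t and V(29.7) = 26.736 m³.
No NaOH enters, so dm/dt = −Q_out · (m/V).
Separate: dm/m = −Q_out dt/V(t) ⇒ ln(m/m₀) = −(Q_out/(Q_in−Q_out)) ln(V/V₀).
m = m₀ (V₀/V)^(Q_out/(Q_in−Q_out)) = 16.9 × (11.5/26.736)^(0.92203) = 7.7635 kg.
C = m/V = 7.7635/26.736 = 0.29037 kg/m³.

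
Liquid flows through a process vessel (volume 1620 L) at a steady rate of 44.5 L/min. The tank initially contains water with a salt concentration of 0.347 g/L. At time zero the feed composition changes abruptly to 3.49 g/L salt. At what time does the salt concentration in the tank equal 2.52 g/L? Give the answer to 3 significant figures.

42.8 min

Species balance on the tank: V dC/dt = Q(C_in − C), so τ = V/Q = 36.404 min.
C(t) = C_in + (C₀ − C_in) e^(−t/τ). Set C = 2.52 and solve for t:
e^(−t/τ) = (C − C_in)/(C₀ − C_in) = (2.52 − 3.49)/(0.347 − 3.49) = 0.30862
t = −τ ln(…) = 36.404 × 1.1756 = 42.798 min.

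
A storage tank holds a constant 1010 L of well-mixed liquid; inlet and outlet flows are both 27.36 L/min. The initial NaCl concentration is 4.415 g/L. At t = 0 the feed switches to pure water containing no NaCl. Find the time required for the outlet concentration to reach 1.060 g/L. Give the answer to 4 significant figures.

52.67 min

Species balance: V dC/dt = Q(C_in − C) ⇒ τ = V/Q = 36.9152 min.
C(t) = C_in + (C₀ − C_in) e^(−t/τ). Set C = 1.060 and solve for t:
e^(−t/τ) = (C − C_in)/(C₀ − C_in) = (1.060 − 0)/(4.415 − 0) = 0.240091
t = −τ ln(…) = 36.9152 × 1.42674 = 52.6684 min.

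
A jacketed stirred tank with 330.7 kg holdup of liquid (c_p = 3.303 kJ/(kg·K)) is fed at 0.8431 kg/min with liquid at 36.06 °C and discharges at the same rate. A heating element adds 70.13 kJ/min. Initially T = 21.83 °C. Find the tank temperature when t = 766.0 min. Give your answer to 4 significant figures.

55.65 °C

M c_p dT/dt = ṁ c_p (T_in − T) + Q̇.
Rearrange: dT/dt = (T_ss − T)/τ with τ = M/ṁ = 392.243 min and T_ss = T_in + Q̇/(ṁ c_p) = 61.2435 °C.
Solution: T(t) = T_ss + (T₀ − T_ss) e^(−t/τ).
T(766.0) = 61.2435 + (-39.4135)·e^(−766.0/392.243) = 61.2435 + (-39.4135)·0.141866 = 55.6521 °C.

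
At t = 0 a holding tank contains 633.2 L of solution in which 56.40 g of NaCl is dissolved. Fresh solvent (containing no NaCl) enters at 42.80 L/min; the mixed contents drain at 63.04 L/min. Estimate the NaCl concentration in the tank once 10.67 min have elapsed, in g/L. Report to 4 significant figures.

0.03687 g/L

Let m(t) be the amount of NaCl. Volume: V(t) = V₀ + (Q_in − Q_out) t = 633.2 − 20.2400 t; V(10.67) = 417.239 L.
No NaCl enters, so dm/dt = −Q_out · (m/V).
dm/m = −Q_out dt/(V₀ − 20.2400 t); integrating gives ln(m/m₀) = −(Q_out/(Q_in−Q_out)) ln(V/V₀).
m = m₀ (V₀/V)^(Q_out/(Q_in−Q_out)) = 56.40 × (633.2/417.239)^(-3.11462) = 15.3832 g.
C = m/V = 15.3832/417.239 = 0.0368690 g/L.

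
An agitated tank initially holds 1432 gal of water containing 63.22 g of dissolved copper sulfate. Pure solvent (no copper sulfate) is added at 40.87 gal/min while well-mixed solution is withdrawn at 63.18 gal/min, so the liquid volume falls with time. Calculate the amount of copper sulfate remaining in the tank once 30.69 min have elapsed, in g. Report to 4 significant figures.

10.02 g

Total volume: dV/dt = Q_in − Q_out = -22.3100 gal/min, so V(t) = 1432 − 22.3100 t and V(30.69) = 747.306 gal.
Solute balance: dm/dt = 0 − Q_out C = −Q_out m/V(t).
Separate: dm/m = −Q_out dt/V(t) ⇒ ln(m/m₀) = −(Q_out/(Q_in−Q_out)) ln(V/V₀).
m = m₀ (V₀/V)^(Q_out/(Q_in−Q_out)) = 63.22 × (1432/747.306)^(-2.83191) = 10.0230 g.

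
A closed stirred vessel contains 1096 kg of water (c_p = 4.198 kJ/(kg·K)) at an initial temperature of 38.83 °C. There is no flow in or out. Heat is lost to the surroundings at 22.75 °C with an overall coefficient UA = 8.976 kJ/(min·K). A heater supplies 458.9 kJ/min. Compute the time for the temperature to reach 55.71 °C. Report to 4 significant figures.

336.8 min

Heat balance on the well-mixed liquid: M c_p dT/dt = −UA(T − T_amb) + Q̇.
τ = M c_p/UA = 512.590 min; T_ss = T_amb + Q̇/UA = 22.75 + 458.9/8.976 = 73.8752 °C.
T(t) = T_ss + (T₀ − T_ss)e^(−t/τ); set T = 55.71:
t = −τ ln[(T − T_ss)/(T₀ − T_ss)] = −512.590 · ln(0.518337) = 336.838 min.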